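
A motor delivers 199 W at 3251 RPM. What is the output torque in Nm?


omega = 3251 * 2*pi/60 = 340.4439 rad/s
tau = P / omega = 199 / 340.4439
= 0.5845 Nm


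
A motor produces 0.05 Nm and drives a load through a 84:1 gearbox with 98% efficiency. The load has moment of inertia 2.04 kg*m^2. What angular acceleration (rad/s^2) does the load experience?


tau_out = tau_motor * N * eta
= 0.05 * 84 * 0.98 = 4.116 Nm
alpha = tau_out / I = 4.116 / 2.04
= 2.0176 rad/s^2


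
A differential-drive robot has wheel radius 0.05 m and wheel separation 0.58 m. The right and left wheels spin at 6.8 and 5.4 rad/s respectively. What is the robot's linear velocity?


vR = r*wR = 0.05*6.8 = 0.34 m/s
vL = r*wL = 0.05*5.4 = 0.27 m/s
v = (vR+vL)/2 = 0.305 m/s
omega = (vR-vL)/L = 0.1207 rad/s
linear velocity = 0.305 m/s


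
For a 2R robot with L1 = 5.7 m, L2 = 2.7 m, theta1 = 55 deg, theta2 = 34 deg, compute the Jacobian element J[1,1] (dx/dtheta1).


J[1,1] = -L1*sin(t1) - L2*sin(t1+t2)
= -5.7*sin(55) - 2.7*sin(89)
= -7.3688


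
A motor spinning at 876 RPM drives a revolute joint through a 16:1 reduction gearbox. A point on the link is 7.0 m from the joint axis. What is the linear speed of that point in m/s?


omega_motor = 876 * 2*pi/60 = 91.7345 rad/s
omega_joint = omega_motor / 16 = 5.7334 rad/s
v = omega_joint * r = 5.7334 * 7.0
= 40.1338 m/s


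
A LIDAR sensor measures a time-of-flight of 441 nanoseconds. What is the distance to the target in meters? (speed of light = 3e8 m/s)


tof = 441 ns = 4.41e-07 s
dist = c * tof / 2
= 3e8 * 4.41e-07 / 2
= 66.15 m


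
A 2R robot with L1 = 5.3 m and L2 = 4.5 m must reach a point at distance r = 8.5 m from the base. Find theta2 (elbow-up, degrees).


cos(theta2) = (r^2 - L1^2 - L2^2) / (2*L1*L2)
cos(theta2) = (72.25 - 28.09 - 20.25) / 47.7
cos(theta2) = 0.501258
theta2 = 59.9167 degrees


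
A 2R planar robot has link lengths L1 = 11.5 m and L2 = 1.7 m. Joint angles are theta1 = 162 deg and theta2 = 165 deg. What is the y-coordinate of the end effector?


Convert angles to radians: theta1 = 2.8274, theta2 = 2.8798
y = L1*sin(theta1) + L2*sin(theta1+theta2)
y = 3.5537 + -0.9259
y = 2.6278


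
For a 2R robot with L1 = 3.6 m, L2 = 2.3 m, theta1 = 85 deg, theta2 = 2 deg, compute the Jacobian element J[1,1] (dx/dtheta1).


J[1,1] = -L1*sin(t1) - L2*sin(t1+t2)
= -3.6*sin(85) - 2.3*sin(87)
= -5.8831


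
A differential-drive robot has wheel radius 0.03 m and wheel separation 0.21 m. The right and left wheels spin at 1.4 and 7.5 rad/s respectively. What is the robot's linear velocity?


vR = r*wR = 0.03*1.4 = 0.042 m/s
vL = r*wL = 0.03*7.5 = 0.225 m/s
v = (vR+vL)/2 = 0.1335 m/s
omega = (vR-vL)/L = -0.8714 rad/s
linear velocity = 0.1335 m/s


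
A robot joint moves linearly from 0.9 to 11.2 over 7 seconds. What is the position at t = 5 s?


s = t/T = 5/7 = 0.7143
p(t) = p0 + (pf-p0)*s
= 0.9 + (11.2 - 0.9) * 0.7143
= 8.2571


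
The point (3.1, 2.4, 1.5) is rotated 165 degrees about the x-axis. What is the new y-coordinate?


Rotation about x-axis: y' = y*cos(theta) - z*sin(theta)
= 2.4 * -0.9659 - 1.5 * 0.2588
= -2.7065


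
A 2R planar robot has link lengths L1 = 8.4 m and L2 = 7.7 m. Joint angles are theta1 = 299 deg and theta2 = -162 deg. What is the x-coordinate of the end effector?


Convert angles to radians: theta1 = 5.2185, theta2 = -2.8274
x = L1*cos(theta1) + L2*cos(theta1+theta2)
x = 4.0724 + -5.6314
x = -1.559


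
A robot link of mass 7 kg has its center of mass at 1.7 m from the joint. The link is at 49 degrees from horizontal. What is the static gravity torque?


tau = m*g*L*cos(angle)
= 7 * 9.81 * 1.7 * cos(49 deg)
= 7 * 9.81 * 1.7 * 0.6561
= 76.5877 Nm


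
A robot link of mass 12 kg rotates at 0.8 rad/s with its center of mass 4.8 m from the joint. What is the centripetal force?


F = m * omega^2 * r
= 12 * 0.8^2 * 4.8
= 12 * 0.64 * 4.8
= 36.864 N


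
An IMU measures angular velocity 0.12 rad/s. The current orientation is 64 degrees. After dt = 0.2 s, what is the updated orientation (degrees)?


delta_theta = w * dt = 0.12 * 0.2 = 0.024 rad
= 1.3751 deg
theta_new = 64 + 1.3751 = 65.3751 deg


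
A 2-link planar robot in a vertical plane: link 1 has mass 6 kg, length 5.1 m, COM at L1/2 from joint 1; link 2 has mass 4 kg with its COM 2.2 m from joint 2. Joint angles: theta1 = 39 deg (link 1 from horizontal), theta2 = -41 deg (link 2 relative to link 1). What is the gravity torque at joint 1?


Horizontal distance from joint 1 to link-1 COM:
  x_c1 = (L1/2)*cos(t1) = 2.55 * 0.7771 = 1.9817 m
Horizontal distance from joint 1 to link-2 COM:
  x_c2 = L1*cos(t1) + Lc2*cos(t1+t2)
       = 5.1*0.7771 + 2.2*0.9994 = 6.1621 m
tau1 = m1*g*x_c1 + m2*g*x_c2
     = 6*9.81*1.9817 + 4*9.81*6.1621
     = 116.6442 + 241.801
     = 358.4451 Nm


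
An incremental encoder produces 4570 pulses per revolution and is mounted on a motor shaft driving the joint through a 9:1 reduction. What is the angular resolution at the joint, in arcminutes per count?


counts per rev = 4570
effective counts at joint = 4570 * 9 = 41130
resolution = 360*60 / 41130
= 0.5252 arcmin/count


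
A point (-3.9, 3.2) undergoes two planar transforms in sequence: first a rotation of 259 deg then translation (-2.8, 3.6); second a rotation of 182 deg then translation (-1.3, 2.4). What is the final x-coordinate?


After transform 1:
x1 = cos(259)*-3.9 - sin(259)*3.2 + -2.8 = 1.0854
y1 = sin(259)*-3.9 + cos(259)*3.2 + 3.6 = 6.8178
After transform 2:
x2 = cos(182)*1.0854 - sin(182)*6.8178 + -1.3
= -2.1468


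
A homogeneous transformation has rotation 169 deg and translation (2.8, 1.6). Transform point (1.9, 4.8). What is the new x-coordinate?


x' = cos(theta)*px - sin(theta)*py + tx
= -0.9816*1.9 - 0.1908*4.8 + 2.8
= 0.019


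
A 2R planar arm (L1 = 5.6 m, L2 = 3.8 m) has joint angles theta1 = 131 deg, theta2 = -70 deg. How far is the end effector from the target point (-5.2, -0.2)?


End effector via forward kinematics:
x = L1*cos(t1) + L2*cos(t1+t2) = -1.8317
y = L1*sin(t1) + L2*sin(t1+t2) = 7.5499
Distance to target:
d = sqrt((-5.2 - -1.8317)^2 + (-0.2 - 7.5499)^2)
= sqrt(11.3458 + 60.0614)
= 8.4503 m


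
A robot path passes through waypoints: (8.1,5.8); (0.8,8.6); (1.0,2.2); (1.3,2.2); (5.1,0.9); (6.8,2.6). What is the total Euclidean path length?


Segment lengths:
  seg1 = sqrt((-7.3)^2 + (2.8)^2) = 7.8186
  seg2 = sqrt((0.2)^2 + (-6.4)^2) = 6.4031
  seg3 = sqrt((0.3)^2 + (0.0)^2) = 0.3
  seg4 = sqrt((3.8)^2 + (-1.3)^2) = 4.0162
  seg5 = sqrt((1.7)^2 + (1.7)^2) = 2.4042
Total = 20.9421


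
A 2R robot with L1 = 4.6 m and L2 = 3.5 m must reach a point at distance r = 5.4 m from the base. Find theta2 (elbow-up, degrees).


cos(theta2) = (r^2 - L1^2 - L2^2) / (2*L1*L2)
cos(theta2) = (29.16 - 21.16 - 12.25) / 32.2
cos(theta2) = -0.131988
theta2 = 97.5845 degrees


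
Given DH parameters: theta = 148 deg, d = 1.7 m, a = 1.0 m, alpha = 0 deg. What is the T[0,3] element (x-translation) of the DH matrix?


T[0,3] = a * cos(theta)
= 1.0 * cos(148 deg)
= 1.0 * -0.848
= -0.848


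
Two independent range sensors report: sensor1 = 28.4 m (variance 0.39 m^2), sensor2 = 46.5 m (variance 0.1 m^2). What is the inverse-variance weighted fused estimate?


w1 = (1/var1) / (1/var1 + 1/var2)
   = 2.5641 / (2.5641 + 10.0) = 0.2041
w2 = 1 - w1 = 0.7959
fused = w1*s1 + w2*s2 = 5.7959 + 37.0102
= 42.8061 m


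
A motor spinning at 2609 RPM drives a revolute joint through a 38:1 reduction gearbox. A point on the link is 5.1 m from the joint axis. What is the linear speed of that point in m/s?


omega_motor = 2609 * 2*pi/60 = 273.2138 rad/s
omega_joint = omega_motor / 38 = 7.1898 rad/s
v = omega_joint * r = 7.1898 * 5.1
= 36.6682 m/s


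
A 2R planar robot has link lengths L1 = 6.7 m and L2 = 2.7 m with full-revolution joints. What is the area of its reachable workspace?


r_max = L1 + L2 = 9.4 m
r_min = |L1 - L2| = 4.0 m
Area = pi*(r_max^2 - r_min^2)
= pi*(88.36 - 16.0)
= pi * 72.36
= 227.3256 m^2


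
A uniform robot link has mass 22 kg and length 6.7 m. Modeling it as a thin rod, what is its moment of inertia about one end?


I = (1/3) * m * L^2
= (1/3) * 22 * 6.7^2
= 0.333333 * 22 * 44.89
= 329.1933 kg*m^2


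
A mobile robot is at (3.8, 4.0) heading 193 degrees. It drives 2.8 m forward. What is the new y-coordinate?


y_new = y0 + d*sin(theta)
= 4.0 + 2.8*sin(193)
= 4.0 + -0.6299
= 3.3701


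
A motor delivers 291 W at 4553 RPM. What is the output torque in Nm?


omega = 4553 * 2*pi/60 = 476.789 rad/s
tau = P / omega = 291 / 476.789
= 0.6103 Nm


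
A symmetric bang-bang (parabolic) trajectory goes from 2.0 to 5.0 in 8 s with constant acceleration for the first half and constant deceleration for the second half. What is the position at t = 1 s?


Symmetric rest-to-rest: each phase covers (pf-p0)/2 in time T/2. 0.5*a*(T/2)^2 = (pf-p0)/2 => a = 4*(pf-p0)/T^2
a = 4*(5.0-2.0)/8^2 = 0.1875
t = 1 is in the acceleration phase (t <= T/2).
p = p0 + 0.5*a*t^2 = 2.0 + 0.5*0.1875*1^2
= 2.0938


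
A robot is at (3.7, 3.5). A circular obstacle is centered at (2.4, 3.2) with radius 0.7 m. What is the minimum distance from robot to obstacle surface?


center_dist = sqrt((3.7-2.4)^2 + (3.5-3.2)^2)
= sqrt(1.69 + 0.09)
= 1.3342
min_dist = center_dist - radius = 1.3342 - 0.7 = 0.6342 m


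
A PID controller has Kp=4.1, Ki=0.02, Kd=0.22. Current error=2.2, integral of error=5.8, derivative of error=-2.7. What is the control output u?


u = Kp*e + Ki*int(e) + Kd*de/dt
= 4.1*2.2 + 0.02*5.8 + 0.22*(-2.7)
= 9.02 + 0.116 + -0.594
= 8.542


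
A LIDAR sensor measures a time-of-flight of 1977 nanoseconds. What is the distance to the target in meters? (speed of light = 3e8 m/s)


tof = 1977 ns = 1.977e-06 s
dist = c * tof / 2
= 3e8 * 1.977e-06 / 2
= 296.55 m


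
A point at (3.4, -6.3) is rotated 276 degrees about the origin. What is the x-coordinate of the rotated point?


x' = x*cos(theta) - y*sin(theta)
cos(276 deg) = 0.1045, sin(276 deg) = -0.9945
x' = 3.4 * 0.1045 - -6.3 * -0.9945
= 0.3554 - 6.2655
= -5.9101


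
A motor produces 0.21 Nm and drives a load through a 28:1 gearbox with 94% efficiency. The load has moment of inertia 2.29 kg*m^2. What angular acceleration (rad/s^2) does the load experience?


tau_out = tau_motor * N * eta
= 0.21 * 28 * 0.94 = 5.5272 Nm
alpha = tau_out / I = 5.5272 / 2.29
= 2.4136 rad/s^2


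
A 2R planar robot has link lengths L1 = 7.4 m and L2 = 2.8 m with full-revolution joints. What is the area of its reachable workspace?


r_max = L1 + L2 = 10.2 m
r_min = |L1 - L2| = 4.6 m
Area = pi*(r_max^2 - r_min^2)
= pi*(104.04 - 21.16)
= pi * 82.88
= 260.3752 m^2


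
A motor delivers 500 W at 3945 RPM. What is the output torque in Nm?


omega = 3945 * 2*pi/60 = 413.1194 rad/s
tau = P / omega = 500 / 413.1194
= 1.2103 Nm


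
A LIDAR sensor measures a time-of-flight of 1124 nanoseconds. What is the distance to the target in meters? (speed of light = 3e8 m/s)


tof = 1124 ns = 1.124e-06 s
dist = c * tof / 2
= 3e8 * 1.124e-06 / 2
= 168.6 m


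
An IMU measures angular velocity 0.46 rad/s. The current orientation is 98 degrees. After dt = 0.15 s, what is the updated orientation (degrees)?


delta_theta = w * dt = 0.46 * 0.15 = 0.069 rad
= 3.9534 deg
theta_new = 98 + 3.9534 = 101.9534 deg


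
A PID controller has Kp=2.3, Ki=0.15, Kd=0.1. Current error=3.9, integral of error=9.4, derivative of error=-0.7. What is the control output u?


u = Kp*e + Ki*int(e) + Kd*de/dt
= 2.3*3.9 + 0.15*9.4 + 0.1*(-0.7)
= 8.97 + 1.41 + -0.07
= 10.31


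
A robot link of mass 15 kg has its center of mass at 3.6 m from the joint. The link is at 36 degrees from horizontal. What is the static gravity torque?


tau = m*g*L*cos(angle)
= 15 * 9.81 * 3.6 * cos(36 deg)
= 15 * 9.81 * 3.6 * 0.809
= 428.5687 Nm


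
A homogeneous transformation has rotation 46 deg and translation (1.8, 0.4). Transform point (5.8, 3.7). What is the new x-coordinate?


x' = cos(theta)*px - sin(theta)*py + tx
= 0.6947*5.8 - 0.7193*3.7 + 1.8
= 3.1675


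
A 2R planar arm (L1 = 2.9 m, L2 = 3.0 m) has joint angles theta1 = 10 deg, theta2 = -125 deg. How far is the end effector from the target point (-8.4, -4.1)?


End effector via forward kinematics:
x = L1*cos(t1) + L2*cos(t1+t2) = 1.5881
y = L1*sin(t1) + L2*sin(t1+t2) = -2.2153
Distance to target:
d = sqrt((-8.4 - 1.5881)^2 + (-4.1 - -2.2153)^2)
= sqrt(99.7619 + 3.5519)
= 10.1643 m


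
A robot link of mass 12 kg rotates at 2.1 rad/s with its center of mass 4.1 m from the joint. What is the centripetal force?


F = m * omega^2 * r
= 12 * 2.1^2 * 4.1
= 12 * 4.41 * 4.1
= 216.972 N


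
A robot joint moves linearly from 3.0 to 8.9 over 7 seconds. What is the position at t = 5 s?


s = t/T = 5/7 = 0.7143
p(t) = p0 + (pf-p0)*s
= 3.0 + (8.9 - 3.0) * 0.7143
= 7.2143


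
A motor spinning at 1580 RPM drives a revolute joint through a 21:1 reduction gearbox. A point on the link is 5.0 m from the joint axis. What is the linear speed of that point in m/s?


omega_motor = 1580 * 2*pi/60 = 165.4572 rad/s
omega_joint = omega_motor / 21 = 7.8789 rad/s
v = omega_joint * r = 7.8789 * 5.0
= 39.3946 m/s


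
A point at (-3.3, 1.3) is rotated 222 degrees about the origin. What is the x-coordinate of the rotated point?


x' = x*cos(theta) - y*sin(theta)
cos(222 deg) = -0.7431, sin(222 deg) = -0.6691
x' = -3.3 * -0.7431 - 1.3 * -0.6691
= 2.4524 - -0.8699
= 3.3222


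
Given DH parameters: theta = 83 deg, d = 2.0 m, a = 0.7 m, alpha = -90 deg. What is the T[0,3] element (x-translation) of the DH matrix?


T[0,3] = a * cos(theta)
= 0.7 * cos(83 deg)
= 0.7 * 0.1219
= 0.0853


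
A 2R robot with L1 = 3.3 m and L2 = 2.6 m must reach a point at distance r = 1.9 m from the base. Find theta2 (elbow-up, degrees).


cos(theta2) = (r^2 - L1^2 - L2^2) / (2*L1*L2)
cos(theta2) = (3.61 - 10.89 - 6.76) / 17.16
cos(theta2) = -0.818182
theta2 = 144.9032 degrees


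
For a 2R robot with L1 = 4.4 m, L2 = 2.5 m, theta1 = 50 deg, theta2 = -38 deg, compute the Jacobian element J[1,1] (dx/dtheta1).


J[1,1] = -L1*sin(t1) - L2*sin(t1+t2)
= -4.4*sin(50) - 2.5*sin(12)
= -3.8904


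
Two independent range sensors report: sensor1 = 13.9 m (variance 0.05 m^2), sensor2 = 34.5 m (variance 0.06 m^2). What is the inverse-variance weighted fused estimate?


w1 = (1/var1) / (1/var1 + 1/var2)
   = 20.0 / (20.0 + 16.6667) = 0.5455
w2 = 1 - w1 = 0.4545
fused = w1*s1 + w2*s2 = 7.5818 + 15.6818
= 23.2636 m


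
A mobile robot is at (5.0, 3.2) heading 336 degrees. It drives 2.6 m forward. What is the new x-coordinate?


x_new = x0 + d*cos(theta)
= 5.0 + 2.6*cos(336)
= 5.0 + 2.3752
= 7.3752


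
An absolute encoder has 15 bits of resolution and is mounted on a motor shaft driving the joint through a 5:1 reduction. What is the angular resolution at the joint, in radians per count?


counts = 2^15 = 32768
effective counts at joint = 32768 * 5 = 163840
resolution = 2*pi / 163840
= 3.8350e-05 rad/count


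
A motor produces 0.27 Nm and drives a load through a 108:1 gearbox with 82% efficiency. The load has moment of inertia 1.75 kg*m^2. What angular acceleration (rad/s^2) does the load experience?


tau_out = tau_motor * N * eta
= 0.27 * 108 * 0.82 = 23.9112 Nm
alpha = tau_out / I = 23.9112 / 1.75
= 13.6635 rad/s^2


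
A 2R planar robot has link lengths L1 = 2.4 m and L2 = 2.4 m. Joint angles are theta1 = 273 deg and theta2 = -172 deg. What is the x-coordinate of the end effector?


Convert angles to radians: theta1 = 4.7647, theta2 = -3.002
x = L1*cos(theta1) + L2*cos(theta1+theta2)
x = 0.1256 + -0.4579
x = -0.3323


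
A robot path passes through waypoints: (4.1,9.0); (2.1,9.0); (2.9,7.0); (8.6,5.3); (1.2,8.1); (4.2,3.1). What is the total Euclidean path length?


Segment lengths:
  seg1 = sqrt((-2.0)^2 + (0.0)^2) = 2.0
  seg2 = sqrt((0.8)^2 + (-2.0)^2) = 2.1541
  seg3 = sqrt((5.7)^2 + (-1.7)^2) = 5.9481
  seg4 = sqrt((-7.4)^2 + (2.8)^2) = 7.912
  seg5 = sqrt((3.0)^2 + (-5.0)^2) = 5.831
Total = 23.8451


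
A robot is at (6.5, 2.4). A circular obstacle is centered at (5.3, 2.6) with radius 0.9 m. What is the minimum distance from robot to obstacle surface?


center_dist = sqrt((6.5-5.3)^2 + (2.4-2.6)^2)
= sqrt(1.44 + 0.04)
= 1.2166
min_dist = center_dist - radius = 1.2166 - 0.9 = 0.3166 m


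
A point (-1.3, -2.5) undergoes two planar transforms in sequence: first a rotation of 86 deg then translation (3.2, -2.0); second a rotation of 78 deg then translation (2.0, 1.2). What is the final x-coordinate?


After transform 1:
x1 = cos(86)*-1.3 - sin(86)*-2.5 + 3.2 = 5.6032
y1 = sin(86)*-1.3 + cos(86)*-2.5 + -2.0 = -3.4712
After transform 2:
x2 = cos(78)*5.6032 - sin(78)*-3.4712 + 2.0
= 6.5603


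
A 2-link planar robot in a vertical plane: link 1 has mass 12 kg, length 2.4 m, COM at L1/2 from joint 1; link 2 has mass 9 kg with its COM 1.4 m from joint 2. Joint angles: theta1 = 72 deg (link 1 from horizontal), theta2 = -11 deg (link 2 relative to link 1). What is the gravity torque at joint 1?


Horizontal distance from joint 1 to link-1 COM:
  x_c1 = (L1/2)*cos(t1) = 1.2 * 0.309 = 0.3708 m
Horizontal distance from joint 1 to link-2 COM:
  x_c2 = L1*cos(t1) + Lc2*cos(t1+t2)
       = 2.4*0.309 + 1.4*0.4848 = 1.4204 m
tau1 = m1*g*x_c1 + m2*g*x_c2
     = 12*9.81*0.3708 + 9*9.81*1.4204
     = 43.653 + 125.4048
     = 169.0578 Nm


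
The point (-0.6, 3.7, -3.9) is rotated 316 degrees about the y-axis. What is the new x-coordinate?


Rotation about y-axis: x' = x*cos(theta) + z*sin(theta)
= -0.6 * 0.7193 + -3.9 * -0.6947
= 2.2776


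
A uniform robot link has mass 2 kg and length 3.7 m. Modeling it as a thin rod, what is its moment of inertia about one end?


I = (1/3) * m * L^2
= (1/3) * 2 * 3.7^2
= 0.333333 * 2 * 13.69
= 9.1267 kg*m^2


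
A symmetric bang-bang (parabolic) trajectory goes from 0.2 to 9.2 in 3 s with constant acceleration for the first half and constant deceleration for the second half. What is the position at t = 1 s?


Symmetric rest-to-rest: each phase covers (pf-p0)/2 in time T/2. 0.5*a*(T/2)^2 = (pf-p0)/2 => a = 4*(pf-p0)/T^2
a = 4*(9.2-0.2)/3^2 = 4.0
t = 1 is in the acceleration phase (t <= T/2).
p = p0 + 0.5*a*t^2 = 0.2 + 0.5*4.0*1^2
= 2.2


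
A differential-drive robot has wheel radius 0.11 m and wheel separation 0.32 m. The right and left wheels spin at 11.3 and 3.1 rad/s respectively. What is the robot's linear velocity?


vR = r*wR = 0.11*11.3 = 1.243 m/s
vL = r*wL = 0.11*3.1 = 0.341 m/s
v = (vR+vL)/2 = 0.792 m/s
omega = (vR-vL)/L = 2.8188 rad/s
linear velocity = 0.792 m/s


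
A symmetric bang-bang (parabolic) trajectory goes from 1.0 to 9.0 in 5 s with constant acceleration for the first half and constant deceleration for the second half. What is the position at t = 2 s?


Symmetric rest-to-rest: each phase covers (pf-p0)/2 in time T/2. 0.5*a*(T/2)^2 = (pf-p0)/2 => a = 4*(pf-p0)/T^2
a = 4*(9.0-1.0)/5^2 = 1.28
t = 2 is in the acceleration phase (t <= T/2).
p = p0 + 0.5*a*t^2 = 1.0 + 0.5*1.28*2^2
= 3.56


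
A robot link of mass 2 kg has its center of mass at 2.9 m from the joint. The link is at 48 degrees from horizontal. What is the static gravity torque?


tau = m*g*L*cos(angle)
= 2 * 9.81 * 2.9 * cos(48 deg)
= 2 * 9.81 * 2.9 * 0.6691
= 38.0722 Nm


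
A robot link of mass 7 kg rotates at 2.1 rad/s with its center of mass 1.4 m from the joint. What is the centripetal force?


F = m * omega^2 * r
= 7 * 2.1^2 * 1.4
= 7 * 4.41 * 1.4
= 43.218 N


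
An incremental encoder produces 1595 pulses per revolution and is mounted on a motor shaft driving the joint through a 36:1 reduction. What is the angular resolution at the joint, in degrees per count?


counts per rev = 1595
effective counts at joint = 1595 * 36 = 57420
resolution = 360 / 57420
= 0.0063 deg/count


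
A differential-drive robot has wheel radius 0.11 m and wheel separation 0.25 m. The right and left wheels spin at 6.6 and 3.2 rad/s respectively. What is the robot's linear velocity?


vR = r*wR = 0.11*6.6 = 0.726 m/s
vL = r*wL = 0.11*3.2 = 0.352 m/s
v = (vR+vL)/2 = 0.539 m/s
omega = (vR-vL)/L = 1.496 rad/s
linear velocity = 0.539 m/s


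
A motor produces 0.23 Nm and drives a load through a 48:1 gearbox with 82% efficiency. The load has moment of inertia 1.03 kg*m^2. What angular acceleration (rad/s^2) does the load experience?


tau_out = tau_motor * N * eta
= 0.23 * 48 * 0.82 = 9.0528 Nm
alpha = tau_out / I = 9.0528 / 1.03
= 8.7891 rad/s^2


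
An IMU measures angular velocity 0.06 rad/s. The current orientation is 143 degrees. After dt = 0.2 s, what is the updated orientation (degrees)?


delta_theta = w * dt = 0.06 * 0.2 = 0.012 rad
= 0.6875 deg
theta_new = 143 + 0.6875 = 143.6875 deg


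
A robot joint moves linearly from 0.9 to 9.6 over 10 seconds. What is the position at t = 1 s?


s = t/T = 1/10 = 0.1
p(t) = p0 + (pf-p0)*s
= 0.9 + (9.6 - 0.9) * 0.1
= 1.77


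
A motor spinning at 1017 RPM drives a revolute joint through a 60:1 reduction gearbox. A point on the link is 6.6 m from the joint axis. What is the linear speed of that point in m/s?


omega_motor = 1017 * 2*pi/60 = 106.5 rad/s
omega_joint = omega_motor / 60 = 1.775 rad/s
v = omega_joint * r = 1.775 * 6.6
= 11.715 m/s


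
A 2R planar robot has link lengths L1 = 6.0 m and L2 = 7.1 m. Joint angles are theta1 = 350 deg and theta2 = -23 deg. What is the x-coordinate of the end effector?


Convert angles to radians: theta1 = 6.1087, theta2 = -0.4014
x = L1*cos(theta1) + L2*cos(theta1+theta2)
x = 5.9088 + 5.9546
x = 11.8634


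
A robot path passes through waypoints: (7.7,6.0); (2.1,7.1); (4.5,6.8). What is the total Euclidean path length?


Segment lengths:
  seg1 = sqrt((-5.6)^2 + (1.1)^2) = 5.707
  seg2 = sqrt((2.4)^2 + (-0.3)^2) = 2.4187
Total = 8.1257


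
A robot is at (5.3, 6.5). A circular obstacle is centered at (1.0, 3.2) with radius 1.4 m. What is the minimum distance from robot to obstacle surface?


center_dist = sqrt((5.3-1.0)^2 + (6.5-3.2)^2)
= sqrt(18.49 + 10.89)
= 5.4203
min_dist = center_dist - radius = 5.4203 - 1.4 = 4.0203 m


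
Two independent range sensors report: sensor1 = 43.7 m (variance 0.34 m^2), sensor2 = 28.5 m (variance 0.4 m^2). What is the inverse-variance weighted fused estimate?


w1 = (1/var1) / (1/var1 + 1/var2)
   = 2.9412 / (2.9412 + 2.5) = 0.5405
w2 = 1 - w1 = 0.4595
fused = w1*s1 + w2*s2 = 23.6216 + 13.0946
= 36.7162 m


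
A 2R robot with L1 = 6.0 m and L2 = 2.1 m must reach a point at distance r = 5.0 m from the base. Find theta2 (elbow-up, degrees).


cos(theta2) = (r^2 - L1^2 - L2^2) / (2*L1*L2)
cos(theta2) = (25.0 - 36.0 - 4.41) / 25.2
cos(theta2) = -0.611508
theta2 = 127.6986 degrees


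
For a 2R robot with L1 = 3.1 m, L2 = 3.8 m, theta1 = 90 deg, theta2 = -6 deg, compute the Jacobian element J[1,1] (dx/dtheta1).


J[1,1] = -L1*sin(t1) - L2*sin(t1+t2)
= -3.1*sin(90) - 3.8*sin(84)
= -6.8792


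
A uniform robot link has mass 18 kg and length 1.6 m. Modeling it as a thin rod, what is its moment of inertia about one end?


I = (1/3) * m * L^2
= (1/3) * 18 * 1.6^2
= 0.333333 * 18 * 2.56
= 15.36 kg*m^2


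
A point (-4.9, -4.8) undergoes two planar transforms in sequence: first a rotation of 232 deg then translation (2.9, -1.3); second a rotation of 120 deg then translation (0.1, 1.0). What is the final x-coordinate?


After transform 1:
x1 = cos(232)*-4.9 - sin(232)*-4.8 + 2.9 = 2.1343
y1 = sin(232)*-4.9 + cos(232)*-4.8 + -1.3 = 5.5164
After transform 2:
x2 = cos(120)*2.1343 - sin(120)*5.5164 + 0.1
= -5.7445


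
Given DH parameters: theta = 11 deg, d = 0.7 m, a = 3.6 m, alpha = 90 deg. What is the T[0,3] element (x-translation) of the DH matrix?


T[0,3] = a * cos(theta)
= 3.6 * cos(11 deg)
= 3.6 * 0.9816
= 3.5339


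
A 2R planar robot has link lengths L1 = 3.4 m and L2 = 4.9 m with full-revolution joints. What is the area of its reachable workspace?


r_max = L1 + L2 = 8.3 m
r_min = |L1 - L2| = 1.5 m
Area = pi*(r_max^2 - r_min^2)
= pi*(68.89 - 2.25)
= pi * 66.64
= 209.3557 m^2


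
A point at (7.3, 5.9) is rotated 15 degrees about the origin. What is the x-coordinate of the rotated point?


x' = x*cos(theta) - y*sin(theta)
cos(15 deg) = 0.9659, sin(15 deg) = 0.2588
x' = 7.3 * 0.9659 - 5.9 * 0.2588
= 7.0513 - 1.527
= 5.5242


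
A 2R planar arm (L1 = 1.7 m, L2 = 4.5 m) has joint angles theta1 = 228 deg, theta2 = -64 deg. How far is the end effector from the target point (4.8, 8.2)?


End effector via forward kinematics:
x = L1*cos(t1) + L2*cos(t1+t2) = -5.4632
y = L1*sin(t1) + L2*sin(t1+t2) = -0.023
Distance to target:
d = sqrt((4.8 - -5.4632)^2 + (8.2 - -0.023)^2)
= sqrt(105.3333 + 67.6174)
= 13.1511 m


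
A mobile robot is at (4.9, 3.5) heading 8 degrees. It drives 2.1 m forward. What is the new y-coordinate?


y_new = y0 + d*sin(theta)
= 3.5 + 2.1*sin(8)
= 3.5 + 0.2923
= 3.7923


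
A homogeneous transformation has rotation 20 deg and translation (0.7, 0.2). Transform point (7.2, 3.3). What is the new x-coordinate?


x' = cos(theta)*px - sin(theta)*py + tx
= 0.9397*7.2 - 0.342*3.3 + 0.7
= 6.3371


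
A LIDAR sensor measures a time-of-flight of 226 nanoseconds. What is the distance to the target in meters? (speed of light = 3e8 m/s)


tof = 226 ns = 2.26e-07 s
dist = c * tof / 2
= 3e8 * 2.26e-07 / 2
= 33.9 m


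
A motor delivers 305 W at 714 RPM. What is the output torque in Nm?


omega = 714 * 2*pi/60 = 74.7699 rad/s
tau = P / omega = 305 / 74.7699
= 4.0792 Nm


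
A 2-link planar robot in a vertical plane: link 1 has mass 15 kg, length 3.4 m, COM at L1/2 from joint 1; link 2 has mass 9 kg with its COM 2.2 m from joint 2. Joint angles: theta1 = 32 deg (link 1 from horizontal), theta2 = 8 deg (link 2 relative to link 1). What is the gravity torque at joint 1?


Horizontal distance from joint 1 to link-1 COM:
  x_c1 = (L1/2)*cos(t1) = 1.7 * 0.848 = 1.4417 m
Horizontal distance from joint 1 to link-2 COM:
  x_c2 = L1*cos(t1) + Lc2*cos(t1+t2)
       = 3.4*0.848 + 2.2*0.766 = 4.5687 m
tau1 = m1*g*x_c1 + m2*g*x_c2
     = 15*9.81*1.4417 + 9*9.81*4.5687
     = 212.1435 + 403.3671
     = 615.5106 Nm


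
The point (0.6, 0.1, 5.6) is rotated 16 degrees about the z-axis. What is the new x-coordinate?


Rotation about z-axis: x' = x*cos(theta) - y*sin(theta)
= 0.6 * 0.9613 - 0.1 * 0.2756
= 0.5492


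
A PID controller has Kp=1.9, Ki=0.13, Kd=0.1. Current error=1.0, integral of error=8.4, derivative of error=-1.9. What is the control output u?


u = Kp*e + Ki*int(e) + Kd*de/dt
= 1.9*1.0 + 0.13*8.4 + 0.1*(-1.9)
= 1.9 + 1.092 + -0.19
= 2.802


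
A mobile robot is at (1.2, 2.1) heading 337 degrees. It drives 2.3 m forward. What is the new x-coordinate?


x_new = x0 + d*cos(theta)
= 1.2 + 2.3*cos(337)
= 1.2 + 2.1172
= 3.3172


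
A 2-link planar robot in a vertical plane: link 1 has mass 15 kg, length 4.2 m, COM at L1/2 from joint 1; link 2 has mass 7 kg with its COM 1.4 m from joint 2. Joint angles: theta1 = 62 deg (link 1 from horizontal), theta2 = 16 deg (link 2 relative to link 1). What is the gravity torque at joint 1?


Horizontal distance from joint 1 to link-1 COM:
  x_c1 = (L1/2)*cos(t1) = 2.1 * 0.4695 = 0.9859 m
Horizontal distance from joint 1 to link-2 COM:
  x_c2 = L1*cos(t1) + Lc2*cos(t1+t2)
       = 4.2*0.4695 + 1.4*0.2079 = 2.2629 m
tau1 = m1*g*x_c1 + m2*g*x_c2
     = 15*9.81*0.9859 + 7*9.81*2.2629
     = 145.0738 + 155.3904
     = 300.4641 Nm


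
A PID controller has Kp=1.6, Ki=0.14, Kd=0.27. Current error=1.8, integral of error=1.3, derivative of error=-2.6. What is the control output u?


u = Kp*e + Ki*int(e) + Kd*de/dt
= 1.6*1.8 + 0.14*1.3 + 0.27*(-2.6)
= 2.88 + 0.182 + -0.702
= 2.36


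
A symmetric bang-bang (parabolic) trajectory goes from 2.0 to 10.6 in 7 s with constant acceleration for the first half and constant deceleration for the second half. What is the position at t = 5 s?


Symmetric rest-to-rest: each phase covers (pf-p0)/2 in time T/2. 0.5*a*(T/2)^2 = (pf-p0)/2 => a = 4*(pf-p0)/T^2
a = 4*(10.6-2.0)/7^2 = 0.702
t = 5 is in the deceleration phase (t > T/2).
p = pf - 0.5*a*(T-t)^2 = 10.6 - 0.5*0.702*2^2
= 9.1959


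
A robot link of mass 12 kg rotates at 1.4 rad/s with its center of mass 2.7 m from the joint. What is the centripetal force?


F = m * omega^2 * r
= 12 * 1.4^2 * 2.7
= 12 * 1.96 * 2.7
= 63.504 N


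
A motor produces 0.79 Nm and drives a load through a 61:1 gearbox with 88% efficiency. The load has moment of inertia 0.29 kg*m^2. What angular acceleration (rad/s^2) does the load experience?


tau_out = tau_motor * N * eta
= 0.79 * 61 * 0.88 = 42.4072 Nm
alpha = tau_out / I = 42.4072 / 0.29
= 146.2317 rad/s^2


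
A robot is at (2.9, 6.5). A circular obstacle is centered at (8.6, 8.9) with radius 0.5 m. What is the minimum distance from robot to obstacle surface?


center_dist = sqrt((2.9-8.6)^2 + (6.5-8.9)^2)
= sqrt(32.49 + 5.76)
= 6.1847
min_dist = center_dist - radius = 6.1847 - 0.5 = 5.6847 m


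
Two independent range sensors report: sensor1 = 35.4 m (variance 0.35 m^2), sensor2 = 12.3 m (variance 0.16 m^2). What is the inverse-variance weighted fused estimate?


w1 = (1/var1) / (1/var1 + 1/var2)
   = 2.8571 / (2.8571 + 6.25) = 0.3137
w2 = 1 - w1 = 0.6863
fused = w1*s1 + w2*s2 = 11.1059 + 8.4412
= 19.5471 m


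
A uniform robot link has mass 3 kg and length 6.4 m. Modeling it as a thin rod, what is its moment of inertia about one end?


I = (1/3) * m * L^2
= (1/3) * 3 * 6.4^2
= 0.333333 * 3 * 40.96
= 40.96 kg*m^2


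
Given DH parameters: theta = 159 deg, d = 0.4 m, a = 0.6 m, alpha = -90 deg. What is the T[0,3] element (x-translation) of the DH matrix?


T[0,3] = a * cos(theta)
= 0.6 * cos(159 deg)
= 0.6 * -0.9336
= -0.5601


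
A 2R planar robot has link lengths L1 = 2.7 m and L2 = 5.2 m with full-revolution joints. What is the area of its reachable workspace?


r_max = L1 + L2 = 7.9 m
r_min = |L1 - L2| = 2.5 m
Area = pi*(r_max^2 - r_min^2)
= pi*(62.41 - 6.25)
= pi * 56.16
= 176.4318 m^2


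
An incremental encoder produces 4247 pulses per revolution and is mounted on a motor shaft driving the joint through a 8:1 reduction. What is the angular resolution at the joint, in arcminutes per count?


counts per rev = 4247
effective counts at joint = 4247 * 8 = 33976
resolution = 360*60 / 33976
= 0.6357 arcmin/count


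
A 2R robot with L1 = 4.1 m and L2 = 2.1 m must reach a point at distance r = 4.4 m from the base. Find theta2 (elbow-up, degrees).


cos(theta2) = (r^2 - L1^2 - L2^2) / (2*L1*L2)
cos(theta2) = (19.36 - 16.81 - 4.41) / 17.22
cos(theta2) = -0.108014
theta2 = 96.2008 degrees


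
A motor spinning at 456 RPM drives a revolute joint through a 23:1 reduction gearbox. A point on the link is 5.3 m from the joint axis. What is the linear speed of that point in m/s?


omega_motor = 456 * 2*pi/60 = 47.7522 rad/s
omega_joint = omega_motor / 23 = 2.0762 rad/s
v = omega_joint * r = 2.0762 * 5.3
= 11.0038 m/s


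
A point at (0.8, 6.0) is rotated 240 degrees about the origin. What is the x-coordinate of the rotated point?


x' = x*cos(theta) - y*sin(theta)
cos(240 deg) = -0.5, sin(240 deg) = -0.866
x' = 0.8 * -0.5 - 6.0 * -0.866
= -0.4 - -5.1962
= 4.7962


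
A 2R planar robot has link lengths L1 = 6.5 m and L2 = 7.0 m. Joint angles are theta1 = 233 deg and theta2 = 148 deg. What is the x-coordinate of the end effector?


Convert angles to radians: theta1 = 4.0666, theta2 = 2.5831
x = L1*cos(theta1) + L2*cos(theta1+theta2)
x = -3.9118 + 6.5351
x = 2.6233


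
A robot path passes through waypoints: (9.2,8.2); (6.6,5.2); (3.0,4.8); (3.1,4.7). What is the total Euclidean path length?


Segment lengths:
  seg1 = sqrt((-2.6)^2 + (-3.0)^2) = 3.9699
  seg2 = sqrt((-3.6)^2 + (-0.4)^2) = 3.6222
  seg3 = sqrt((0.1)^2 + (-0.1)^2) = 0.1414
Total = 7.7335


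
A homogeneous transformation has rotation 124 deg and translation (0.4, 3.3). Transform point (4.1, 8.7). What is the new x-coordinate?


x' = cos(theta)*px - sin(theta)*py + tx
= -0.5592*4.1 - 0.829*8.7 + 0.4
= -9.1053


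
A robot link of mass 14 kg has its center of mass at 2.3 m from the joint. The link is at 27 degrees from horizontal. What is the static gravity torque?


tau = m*g*L*cos(angle)
= 14 * 9.81 * 2.3 * cos(27 deg)
= 14 * 9.81 * 2.3 * 0.891
= 281.4529 Nm


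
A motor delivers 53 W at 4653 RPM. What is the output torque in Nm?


omega = 4653 * 2*pi/60 = 487.261 rad/s
tau = P / omega = 53 / 487.261
= 0.1088 Nm


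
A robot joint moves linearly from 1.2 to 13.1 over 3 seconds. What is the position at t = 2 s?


s = t/T = 2/3 = 0.6667
p(t) = p0 + (pf-p0)*s
= 1.2 + (13.1 - 1.2) * 0.6667
= 9.1333


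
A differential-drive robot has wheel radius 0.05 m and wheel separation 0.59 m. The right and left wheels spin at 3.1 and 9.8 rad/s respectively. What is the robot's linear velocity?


vR = r*wR = 0.05*3.1 = 0.155 m/s
vL = r*wL = 0.05*9.8 = 0.49 m/s
v = (vR+vL)/2 = 0.3225 m/s
omega = (vR-vL)/L = -0.5678 rad/s
linear velocity = 0.3225 m/s


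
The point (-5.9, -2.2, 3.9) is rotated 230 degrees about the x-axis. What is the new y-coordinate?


Rotation about x-axis: y' = y*cos(theta) - z*sin(theta)
= -2.2 * -0.6428 - 3.9 * -0.766
= 4.4017


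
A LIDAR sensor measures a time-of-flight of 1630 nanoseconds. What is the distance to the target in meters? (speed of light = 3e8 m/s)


tof = 1630 ns = 1.63e-06 s
dist = c * tof / 2
= 3e8 * 1.63e-06 / 2
= 244.5 m


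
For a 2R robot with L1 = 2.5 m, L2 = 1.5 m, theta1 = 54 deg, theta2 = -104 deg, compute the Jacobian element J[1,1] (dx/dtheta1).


J[1,1] = -L1*sin(t1) - L2*sin(t1+t2)
= -2.5*sin(54) - 1.5*sin(-50)
= -0.8735


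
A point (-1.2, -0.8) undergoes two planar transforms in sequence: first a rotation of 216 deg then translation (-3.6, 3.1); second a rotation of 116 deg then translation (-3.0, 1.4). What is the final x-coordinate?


After transform 1:
x1 = cos(216)*-1.2 - sin(216)*-0.8 + -3.6 = -3.0994
y1 = sin(216)*-1.2 + cos(216)*-0.8 + 3.1 = 4.4526
After transform 2:
x2 = cos(116)*-3.0994 - sin(116)*4.4526 + -3.0
= -5.6432


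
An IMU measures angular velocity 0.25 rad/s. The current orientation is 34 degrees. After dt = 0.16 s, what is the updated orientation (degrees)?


delta_theta = w * dt = 0.25 * 0.16 = 0.04 rad
= 2.2918 deg
theta_new = 34 + 2.2918 = 36.2918 deg


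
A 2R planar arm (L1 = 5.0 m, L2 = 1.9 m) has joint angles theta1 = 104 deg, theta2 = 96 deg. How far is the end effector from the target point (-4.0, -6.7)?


End effector via forward kinematics:
x = L1*cos(t1) + L2*cos(t1+t2) = -2.995
y = L1*sin(t1) + L2*sin(t1+t2) = 4.2016
Distance to target:
d = sqrt((-4.0 - -2.995)^2 + (-6.7 - 4.2016)^2)
= sqrt(1.01 + 118.8458)
= 10.9479 m


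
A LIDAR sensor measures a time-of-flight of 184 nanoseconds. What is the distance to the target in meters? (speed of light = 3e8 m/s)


tof = 184 ns = 1.84e-07 s
dist = c * tof / 2
= 3e8 * 1.84e-07 / 2
= 27.6 m


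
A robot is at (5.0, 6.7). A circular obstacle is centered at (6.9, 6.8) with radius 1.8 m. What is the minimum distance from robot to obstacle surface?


center_dist = sqrt((5.0-6.9)^2 + (6.7-6.8)^2)
= sqrt(3.61 + 0.01)
= 1.9026
min_dist = center_dist - radius = 1.9026 - 1.8 = 0.1026 m


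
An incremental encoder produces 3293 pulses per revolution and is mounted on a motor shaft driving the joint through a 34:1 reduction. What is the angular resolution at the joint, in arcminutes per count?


counts per rev = 3293
effective counts at joint = 3293 * 34 = 111962
resolution = 360*60 / 111962
= 0.1929 arcmin/count


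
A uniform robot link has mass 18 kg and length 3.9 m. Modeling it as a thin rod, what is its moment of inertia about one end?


I = (1/3) * m * L^2
= (1/3) * 18 * 3.9^2
= 0.333333 * 18 * 15.21
= 91.26 kg*m^2


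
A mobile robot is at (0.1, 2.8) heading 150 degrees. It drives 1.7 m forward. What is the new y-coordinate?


y_new = y0 + d*sin(theta)
= 2.8 + 1.7*sin(150)
= 2.8 + 0.85
= 3.65


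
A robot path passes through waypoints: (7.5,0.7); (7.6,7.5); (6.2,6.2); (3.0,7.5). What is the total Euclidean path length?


Segment lengths:
  seg1 = sqrt((0.1)^2 + (6.8)^2) = 6.8007
  seg2 = sqrt((-1.4)^2 + (-1.3)^2) = 1.9105
  seg3 = sqrt((-3.2)^2 + (1.3)^2) = 3.454
Total = 12.1652


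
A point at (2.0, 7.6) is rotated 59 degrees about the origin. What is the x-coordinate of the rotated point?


x' = x*cos(theta) - y*sin(theta)
cos(59 deg) = 0.515, sin(59 deg) = 0.8572
x' = 2.0 * 0.515 - 7.6 * 0.8572
= 1.0301 - 6.5145
= -5.4844


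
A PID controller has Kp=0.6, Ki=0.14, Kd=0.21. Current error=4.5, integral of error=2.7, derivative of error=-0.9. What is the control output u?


u = Kp*e + Ki*int(e) + Kd*de/dt
= 0.6*4.5 + 0.14*2.7 + 0.21*(-0.9)
= 2.7 + 0.378 + -0.189
= 2.889


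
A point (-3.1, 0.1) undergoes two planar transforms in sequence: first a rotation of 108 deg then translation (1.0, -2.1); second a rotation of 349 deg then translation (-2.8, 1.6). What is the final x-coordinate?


After transform 1:
x1 = cos(108)*-3.1 - sin(108)*0.1 + 1.0 = 1.8628
y1 = sin(108)*-3.1 + cos(108)*0.1 + -2.1 = -5.0792
After transform 2:
x2 = cos(349)*1.8628 - sin(349)*-5.0792 + -2.8
= -1.9405


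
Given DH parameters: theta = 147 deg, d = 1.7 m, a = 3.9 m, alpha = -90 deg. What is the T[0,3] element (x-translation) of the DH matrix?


T[0,3] = a * cos(theta)
= 3.9 * cos(147 deg)
= 3.9 * -0.8387
= -3.2708


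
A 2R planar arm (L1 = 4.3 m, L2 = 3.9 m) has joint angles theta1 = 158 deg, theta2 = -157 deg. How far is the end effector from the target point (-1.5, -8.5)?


End effector via forward kinematics:
x = L1*cos(t1) + L2*cos(t1+t2) = -0.0875
y = L1*sin(t1) + L2*sin(t1+t2) = 1.6789
Distance to target:
d = sqrt((-1.5 - -0.0875)^2 + (-8.5 - 1.6789)^2)
= sqrt(1.9952 + 103.6095)
= 10.2764 m


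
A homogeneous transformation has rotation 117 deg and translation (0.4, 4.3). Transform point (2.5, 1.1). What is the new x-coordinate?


x' = cos(theta)*px - sin(theta)*py + tx
= -0.454*2.5 - 0.891*1.1 + 0.4
= -1.7151


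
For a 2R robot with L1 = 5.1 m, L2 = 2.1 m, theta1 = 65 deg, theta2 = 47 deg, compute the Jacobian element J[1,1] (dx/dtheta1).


J[1,1] = -L1*sin(t1) - L2*sin(t1+t2)
= -5.1*sin(65) - 2.1*sin(112)
= -6.5693


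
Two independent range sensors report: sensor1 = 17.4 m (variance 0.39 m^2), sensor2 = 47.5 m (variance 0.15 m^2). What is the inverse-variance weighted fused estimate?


w1 = (1/var1) / (1/var1 + 1/var2)
   = 2.5641 / (2.5641 + 6.6667) = 0.2778
w2 = 1 - w1 = 0.7222
fused = w1*s1 + w2*s2 = 4.8333 + 34.3056
= 39.1389 m


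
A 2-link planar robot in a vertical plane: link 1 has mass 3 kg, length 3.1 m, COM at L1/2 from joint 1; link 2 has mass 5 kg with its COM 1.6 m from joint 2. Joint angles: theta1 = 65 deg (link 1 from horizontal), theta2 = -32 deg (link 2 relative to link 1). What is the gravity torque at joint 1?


Horizontal distance from joint 1 to link-1 COM:
  x_c1 = (L1/2)*cos(t1) = 1.55 * 0.4226 = 0.6551 m
Horizontal distance from joint 1 to link-2 COM:
  x_c2 = L1*cos(t1) + Lc2*cos(t1+t2)
       = 3.1*0.4226 + 1.6*0.8387 = 2.652 m
tau1 = m1*g*x_c1 + m2*g*x_c2
     = 3*9.81*0.6551 + 5*9.81*2.652
     = 19.2784 + 130.0801
     = 149.3585 Nm


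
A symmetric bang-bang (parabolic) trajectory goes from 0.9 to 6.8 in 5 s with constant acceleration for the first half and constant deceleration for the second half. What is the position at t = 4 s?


Symmetric rest-to-rest: each phase covers (pf-p0)/2 in time T/2. 0.5*a*(T/2)^2 = (pf-p0)/2 => a = 4*(pf-p0)/T^2
a = 4*(6.8-0.9)/5^2 = 0.944
t = 4 is in the deceleration phase (t > T/2).
p = pf - 0.5*a*(T-t)^2 = 6.8 - 0.5*0.944*1^2
= 6.328


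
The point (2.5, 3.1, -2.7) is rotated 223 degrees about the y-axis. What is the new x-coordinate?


Rotation about y-axis: x' = x*cos(theta) + z*sin(theta)
= 2.5 * -0.7314 + -2.7 * -0.682
= 0.013
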